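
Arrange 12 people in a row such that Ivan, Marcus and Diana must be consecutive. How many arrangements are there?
Treat the 3 as one block: (12-3+1)! × 3! = 3628800 × 6 = 21772800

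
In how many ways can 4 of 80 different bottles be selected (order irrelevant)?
C(80,4) = 80!/(4!×76!) = 1581580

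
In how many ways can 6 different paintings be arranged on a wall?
6! = 720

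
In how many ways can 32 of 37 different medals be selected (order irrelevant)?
C(37,32) = 37!/(32!×5!) = 435897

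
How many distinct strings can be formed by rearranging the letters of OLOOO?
5! / (1! × 4!) = 5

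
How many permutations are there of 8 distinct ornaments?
8! = 40320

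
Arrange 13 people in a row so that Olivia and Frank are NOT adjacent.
Total - adjacent = 13! - (13-1)!×2 = 6227020800 - 958003200 = 5269017600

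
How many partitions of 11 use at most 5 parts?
By conjugation, equals partitions of 11 into parts ≤ 5. Let r_j(i) = number of partitions of i into parts ≤ j, for i = 0..11. r_1(i) = 1 for all i; r_j(i) = r_{j-1}(i) + r_j(i-j). Rows j = 2..5: ≤2: 1 1 2 2 3 3 4 4 5 5 6 6; ≤3: 1 1 2 3 4 5 7 8 10 12 14 16; ≤4: 1 1 2 3 5 6 9 11 15 18 23 27; ≤5: 1 1 2 3 5 7 10 13 18 23 30 37. r_5(11) = 37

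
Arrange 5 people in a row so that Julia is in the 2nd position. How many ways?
Fix one position: (5-1)! = 24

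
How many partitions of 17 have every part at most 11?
Let r_j(i) = number of partitions of i into parts ≤ j, for i = 0..17. r_1(i) = 1 for all i; r_j(i) = r_{j-1}(i) + r_j(i-j). Rows j = 2..11: ≤2: 1 1 2 2 3 3 4 4 5 5 6 6 7 7 8 8 9 9; ≤3: 1 1 2 3 4 5 7 8 10 12 14 16 19 21 24 27 30 33; ≤4: 1 1 2 3 5 6 9 11 15 18 23 27 34 39 47 54 64 72; ≤5: 1 1 2 3 5 7 10 13 18 23 30 37 47 57 70 84 101 119; ≤6: 1 1 2 3 5 7 11 14 20 26 35 44 58 71 90 110 136 163; ≤7: 1 1 2 3 5 7 11 15 21 28 38 49 65 82 105 131 164 201; ≤8: 1 1 2 3 5 7 11 15 22 29 40 52 70 89 116 146 186 230; ≤9: 1 1 2 3 5 7 11 15 22 30 41 54 73 94 123 157 201 252; ≤10: 1 1 2 3 5 7 11 15 22 30 42 55 75 97 128 164 212 267; ≤11: 1 1 2 3 5 7 11 15 22 30 42 56 76 99 131 169 219 278. r_11(17) = 278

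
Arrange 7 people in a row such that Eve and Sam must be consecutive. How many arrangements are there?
Treat the 2 as one block: (7-2+1)! × 2! = 720 × 2 = 1440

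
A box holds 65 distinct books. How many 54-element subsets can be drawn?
C(65,54) = 65!/(54!×11!) = 895068996640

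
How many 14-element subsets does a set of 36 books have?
C(36,14) = 36!/(14!×22!) = 3796297200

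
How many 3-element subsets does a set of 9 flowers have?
C(9,3) = 9!/(3!×6!) = 84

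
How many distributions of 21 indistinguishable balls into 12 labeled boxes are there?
C(21+12-1, 12-1) = C(32, 11) = 129024480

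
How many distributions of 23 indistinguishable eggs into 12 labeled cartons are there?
C(23+12-1, 12-1) = C(34, 11) = 286097760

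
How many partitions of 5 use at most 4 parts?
By conjugation, equals partitions of 5 into parts ≤ 4. Let r_j(i) = number of partitions of i into parts ≤ j, for i = 0..5. r_1(i) = 1 for all i; r_j(i) = r_{j-1}(i) + r_j(i-j). Rows j = 2..4: ≤2: 1 1 2 2 3 3; ≤3: 1 1 2 3 4 5; ≤4: 1 1 2 3 5 6. r_4(5) = 6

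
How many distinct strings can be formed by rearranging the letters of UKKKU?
5! / (3! × 2!) = 10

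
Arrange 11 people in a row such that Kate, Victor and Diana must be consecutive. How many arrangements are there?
Treat the 3 as one block: (11-3+1)! × 3! = 362880 × 6 = 2177280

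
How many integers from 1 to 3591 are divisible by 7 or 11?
⌊3591/7⌋ + ⌊3591/11⌋ - ⌊3591/77⌋ = 513 + 326 - 46 = 793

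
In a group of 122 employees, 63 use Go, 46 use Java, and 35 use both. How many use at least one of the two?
|A∪B| = |A| + |B| - |A∩B| = 63 + 46 - 35 = 74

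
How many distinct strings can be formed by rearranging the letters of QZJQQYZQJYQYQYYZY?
17! / (3! × 2! × 6! × 6!) = 57177120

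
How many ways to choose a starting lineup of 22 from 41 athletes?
C(41,22) = 41!/(22!×19!) = 244662670200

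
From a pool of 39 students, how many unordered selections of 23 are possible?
C(39,23) = 39!/(23!×16!) = 37711260990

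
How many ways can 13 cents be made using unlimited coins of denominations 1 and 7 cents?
Coefficient of x^13 in 1/(1-x^1) · 1/(1-x^7). Use j coins of 7 for j = 0..⌊13/7⌋ = 1, the rest in 1s: 1 + 1 = 2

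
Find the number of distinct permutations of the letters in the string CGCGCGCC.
8! / (3! × 5!) = 56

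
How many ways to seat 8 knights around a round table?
Circular: fix one position, arrange the rest. (8-1)! = 5040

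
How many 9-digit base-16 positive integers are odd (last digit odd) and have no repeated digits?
Last∈{1,3,5,7,9,11,13,15}. Last=0: 0. Last nonzero: 8×14×P(14,7) = 1937295360. Total = 1937295360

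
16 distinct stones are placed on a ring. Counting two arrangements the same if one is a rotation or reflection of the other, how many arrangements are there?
(16-1)!/2 = 1307674368000/2 = 653837184000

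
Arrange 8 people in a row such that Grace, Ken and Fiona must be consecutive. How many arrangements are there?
Treat the 3 as one block: (8-3+1)! × 3! = 720 × 6 = 4320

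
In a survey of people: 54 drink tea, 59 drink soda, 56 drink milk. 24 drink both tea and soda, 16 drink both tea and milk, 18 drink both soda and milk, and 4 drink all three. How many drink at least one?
|A∪B∪C| = 54+59+56-24-16-18+4 = 115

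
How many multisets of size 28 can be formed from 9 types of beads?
C(28+9-1, 9-1) = C(36, 8) = 30260340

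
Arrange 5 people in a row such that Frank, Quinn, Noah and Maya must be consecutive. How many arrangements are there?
Treat the 4 as one block: (5-4+1)! × 4! = 2 × 24 = 48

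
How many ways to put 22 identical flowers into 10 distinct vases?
C(22+10-1, 10-1) = C(31, 9) = 20160075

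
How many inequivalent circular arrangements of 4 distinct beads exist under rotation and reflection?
(4-1)!/2 = 6/2 = 3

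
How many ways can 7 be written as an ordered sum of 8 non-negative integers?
C(7+8-1, 8-1) = C(14, 7) = 3432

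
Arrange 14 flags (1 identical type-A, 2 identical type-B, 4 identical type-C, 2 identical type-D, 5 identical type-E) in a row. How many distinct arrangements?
14! / (1! × 2! × 4! × 2! × 5!) = 7567560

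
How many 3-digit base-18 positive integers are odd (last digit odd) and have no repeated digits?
Last∈{1,3,5,7,9,11,13,15,17}. Last=0: 0. Last nonzero: 9×16×P(16,1) = 2304. Total = 2304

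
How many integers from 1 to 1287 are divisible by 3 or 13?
⌊1287/3⌋ + ⌊1287/13⌋ - ⌊1287/39⌋ = 429 + 99 - 33 = 495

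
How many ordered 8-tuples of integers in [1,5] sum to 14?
Coefficient of x^14 in (x + x² + ... + x^5)^8. By inclusion-exclusion on dice exceeding 5: Σ_j (-1)^j C(8,j)·C(14-1-5j, 7) = C(8,0)·C(13,7) - C(8,1)·C(8,7) = 1·1716 - 8·8 = 1652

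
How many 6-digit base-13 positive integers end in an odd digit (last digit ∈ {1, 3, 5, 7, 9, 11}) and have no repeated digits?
Last∈{1,3,5,7,9,11}. Last=0: 0. Last nonzero: 6×11×P(11,4) = 522720. Total = 522720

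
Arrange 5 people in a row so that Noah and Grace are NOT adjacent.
Total - adjacent = 5! - (5-1)!×2 = 120 - 48 = 72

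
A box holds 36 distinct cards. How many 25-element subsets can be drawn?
C(36,25) = 36!/(25!×11!) = 600805296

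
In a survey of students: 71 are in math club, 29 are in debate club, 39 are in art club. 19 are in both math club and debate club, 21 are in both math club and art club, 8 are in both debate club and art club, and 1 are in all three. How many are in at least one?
|A∪B∪C| = 71+29+39-19-21-8+1 = 92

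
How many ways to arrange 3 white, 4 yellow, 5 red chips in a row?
12! / (3! × 4! × 5!) = 27720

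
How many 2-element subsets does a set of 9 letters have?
C(9,2) = 9!/(2!×7!) = 36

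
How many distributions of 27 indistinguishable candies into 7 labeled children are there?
C(27+7-1, 7-1) = C(33, 6) = 1107568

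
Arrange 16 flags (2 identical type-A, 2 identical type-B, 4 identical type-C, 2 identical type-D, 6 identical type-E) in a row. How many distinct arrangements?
16! / (2! × 2! × 4! × 2! × 6!) = 151351200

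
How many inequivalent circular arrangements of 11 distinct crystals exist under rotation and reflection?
(11-1)!/2 = 3628800/2 = 1814400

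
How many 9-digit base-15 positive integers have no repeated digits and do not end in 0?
Last digit: 14 nonzero choices. First digit: 13 (nonzero, ≠last). Middle 7: P(13,7) = 8648640. Total = 1574052480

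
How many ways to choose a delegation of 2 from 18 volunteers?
C(18,2) = 18!/(2!×16!) = 153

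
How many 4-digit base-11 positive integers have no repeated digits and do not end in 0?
Last digit: 10 nonzero choices. First digit: 9 (nonzero, ≠last). Middle 2: P(9,2) = 72. Total = 6480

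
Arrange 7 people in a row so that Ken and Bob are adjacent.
Treat as block: (7-1)! × 2! = 720 × 2 = 1440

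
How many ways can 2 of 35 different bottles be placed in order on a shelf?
P(35,2) = 35!/(35-2)! = 1190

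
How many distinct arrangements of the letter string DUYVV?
5! / (1! × 1! × 2! × 1!) = 60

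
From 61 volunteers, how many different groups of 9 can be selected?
C(61,9) = 61!/(9!×52!) = 17341763505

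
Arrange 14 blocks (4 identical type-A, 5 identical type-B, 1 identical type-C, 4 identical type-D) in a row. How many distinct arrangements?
14! / (4! × 5! × 1! × 4!) = 1261260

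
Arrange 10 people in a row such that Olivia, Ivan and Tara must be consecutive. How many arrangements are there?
Treat the 3 as one block: (10-3+1)! × 3! = 40320 × 6 = 241920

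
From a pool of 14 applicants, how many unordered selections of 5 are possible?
C(14,5) = 14!/(5!×9!) = 2002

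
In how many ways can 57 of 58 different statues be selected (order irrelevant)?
C(58,57) = 58!/(57!×1!) = 58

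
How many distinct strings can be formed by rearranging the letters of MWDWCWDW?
8! / (4! × 2! × 1! × 1!) = 840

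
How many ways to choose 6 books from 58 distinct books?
C(58,6) = 58!/(6!×52!) = 40475358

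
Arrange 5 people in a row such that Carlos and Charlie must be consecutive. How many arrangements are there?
Treat the 2 as one block: (5-2+1)! × 2! = 24 × 2 = 48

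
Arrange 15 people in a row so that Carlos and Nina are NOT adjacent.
Total - adjacent = 15! - (15-1)!×2 = 1307674368000 - 174356582400 = 1133317785600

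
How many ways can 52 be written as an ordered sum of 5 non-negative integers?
C(52+5-1, 5-1) = C(56, 4) = 367290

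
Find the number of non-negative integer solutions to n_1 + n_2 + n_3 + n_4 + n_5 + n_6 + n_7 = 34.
C(34+7-1, 7-1) = C(40, 6) = 3838380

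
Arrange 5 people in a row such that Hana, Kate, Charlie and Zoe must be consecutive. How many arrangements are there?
Treat the 4 as one block: (5-4+1)! × 4! = 2 × 24 = 48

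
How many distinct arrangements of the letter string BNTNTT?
6! / (3! × 1! × 2!) = 60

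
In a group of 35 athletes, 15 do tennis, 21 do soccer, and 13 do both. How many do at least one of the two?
|A∪B| = |A| + |B| - |A∩B| = 15 + 21 - 13 = 23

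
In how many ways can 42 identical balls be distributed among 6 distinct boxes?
C(42+6-1, 6-1) = C(47, 5) = 1533939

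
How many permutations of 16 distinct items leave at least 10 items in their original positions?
Exactly j fixed points: C(16,j)·!(16-j); sum over j ≥ 10 (derangement numbers via !m = (m-1)·(!(m-1) + !(m-2)): !0..!6 = 1, 0, 1, 2, 9, 44, 265). Σ_{j=10}^{16} C(16,j)·!(16-j) = C(16,10)·!6 + C(16,11)·!5 + C(16,12)·!4 + C(16,13)·!3 + C(16,14)·!2 + C(16,15)·!1 + C(16,16)·!0 = 8008·265 + 4368·44 + 1820·9 + 560·2 + 120·1 + 16·0 + 1·1 = 2331933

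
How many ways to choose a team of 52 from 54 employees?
C(54,52) = 54!/(52!×2!) = 1431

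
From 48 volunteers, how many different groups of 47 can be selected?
C(48,47) = 48!/(47!×1!) = 48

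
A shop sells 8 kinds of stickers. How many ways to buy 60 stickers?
C(60+8-1, 8-1) = C(67, 7) = 869648208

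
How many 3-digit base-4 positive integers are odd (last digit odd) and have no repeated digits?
Last∈{1,3}. Last=0: 0. Last nonzero: 2×2×P(2,1) = 8. Total = 8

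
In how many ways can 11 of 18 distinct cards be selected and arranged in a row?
P(18,11) = 18!/(18-11)! = 1270312243200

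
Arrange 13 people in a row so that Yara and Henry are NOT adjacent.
Total - adjacent = 13! - (13-1)!×2 = 6227020800 - 958003200 = 5269017600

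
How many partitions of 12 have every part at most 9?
Let r_j(i) = number of partitions of i into parts ≤ j, for i = 0..12. r_1(i) = 1 for all i; r_j(i) = r_{j-1}(i) + r_j(i-j). Rows j = 2..9: ≤2: 1 1 2 2 3 3 4 4 5 5 6 6 7; ≤3: 1 1 2 3 4 5 7 8 10 12 14 16 19; ≤4: 1 1 2 3 5 6 9 11 15 18 23 27 34; ≤5: 1 1 2 3 5 7 10 13 18 23 30 37 47; ≤6: 1 1 2 3 5 7 11 14 20 26 35 44 58; ≤7: 1 1 2 3 5 7 11 15 21 28 38 49 65; ≤8: 1 1 2 3 5 7 11 15 22 29 40 52 70; ≤9: 1 1 2 3 5 7 11 15 22 30 41 54 73. r_9(12) = 73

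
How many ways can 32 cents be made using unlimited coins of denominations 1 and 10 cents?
Coefficient of x^32 in 1/(1-x^1) · 1/(1-x^10). Use j coins of 10 for j = 0..⌊32/10⌋ = 3, the rest in 1s: 3 + 1 = 4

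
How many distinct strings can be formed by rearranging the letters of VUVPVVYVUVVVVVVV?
16! / (12! × 1! × 1! × 2!) = 21840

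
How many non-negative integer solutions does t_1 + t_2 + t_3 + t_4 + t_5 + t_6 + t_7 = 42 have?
C(42+7-1, 7-1) = C(48, 6) = 12271512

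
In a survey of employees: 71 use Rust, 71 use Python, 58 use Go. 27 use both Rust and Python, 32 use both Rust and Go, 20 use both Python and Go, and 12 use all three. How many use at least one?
|A∪B∪C| = 71+71+58-27-32-20+12 = 133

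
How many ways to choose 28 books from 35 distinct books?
C(35,28) = 35!/(28!×7!) = 6724520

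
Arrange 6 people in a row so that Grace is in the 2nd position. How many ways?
Fix one position: (6-1)! = 120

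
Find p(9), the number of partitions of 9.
Pentagonal recurrence p(n) = p(n-1) + p(n-2) - p(n-5) - p(n-7) + p(n-12) + p(n-15) - ... gives p(0..8) = 1, 1, 2, 3, 5, 7, 11, 15, 22. p(9) = p(8) + p(7) - p(4) - p(2) = 22 + 15 - 5 - 2 = 30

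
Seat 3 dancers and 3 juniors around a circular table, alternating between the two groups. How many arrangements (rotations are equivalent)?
Fix one of the dancers: (3-1)! ways for the remaining dancers, × 3! ways for the juniors = 2 × 6 = 12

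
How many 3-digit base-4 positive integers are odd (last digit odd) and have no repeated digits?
Last∈{1,3}. Last=0: 0. Last nonzero: 2×2×P(2,1) = 8. Total = 8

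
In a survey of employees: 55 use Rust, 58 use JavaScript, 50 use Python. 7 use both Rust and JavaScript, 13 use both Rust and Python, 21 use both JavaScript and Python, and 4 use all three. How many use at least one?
|A∪B∪C| = 55+58+50-7-13-21+4 = 126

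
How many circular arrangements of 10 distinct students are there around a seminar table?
Circular: fix one position, arrange the rest. (10-1)! = 362880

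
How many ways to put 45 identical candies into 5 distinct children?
C(45+5-1, 5-1) = C(49, 4) = 211876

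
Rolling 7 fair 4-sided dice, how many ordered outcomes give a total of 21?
Coefficient of x^21 in (x + x² + ... + x^4)^7. By inclusion-exclusion on dice exceeding 4: Σ_j (-1)^j C(7,j)·C(21-1-4j, 6) = C(7,0)·C(20,6) - C(7,1)·C(16,6) + C(7,2)·C(12,6) - C(7,3)·C(8,6) = 1·38760 - 7·8008 + 21·924 - 35·28 = 1128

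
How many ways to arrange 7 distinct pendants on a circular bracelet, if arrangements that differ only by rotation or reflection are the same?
(7-1)!/2 = 720/2 = 360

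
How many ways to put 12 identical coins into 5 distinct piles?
C(12+5-1, 5-1) = C(16, 4) = 1820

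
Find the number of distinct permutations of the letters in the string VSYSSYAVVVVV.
12! / (1! × 2! × 6! × 3!) = 55440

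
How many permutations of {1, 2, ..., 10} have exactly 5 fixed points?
Choose the 5 fixed points C(10,5) = 252, derange the rest: !5 = Σ_{j=0}^{5} (-1)^j·5!/j! = 120 - 120 + 60 - 20 + 5 - 1 = 44. Product = 252 × 44 = 11088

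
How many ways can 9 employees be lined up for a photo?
9! = 362880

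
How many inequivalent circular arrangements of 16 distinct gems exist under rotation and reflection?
(16-1)!/2 = 1307674368000/2 = 653837184000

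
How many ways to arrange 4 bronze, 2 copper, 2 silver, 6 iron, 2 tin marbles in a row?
16! / (4! × 2! × 2! × 6! × 2!) = 151351200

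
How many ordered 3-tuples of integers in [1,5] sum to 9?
Coefficient of x^9 in (x + x² + ... + x^5)^3. By inclusion-exclusion on dice exceeding 5: Σ_j (-1)^j C(3,j)·C(9-1-5j, 2) = C(3,0)·C(8,2) - C(3,1)·C(3,2) = 1·28 - 3·3 = 19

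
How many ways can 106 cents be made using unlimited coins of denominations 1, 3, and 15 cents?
Coefficient of x^106 in 1/(1-x^1) · 1/(1-x^3) · 1/(1-x^15). Case on j = number of 15-cent coins (j = 0..7); remainder r = 106 - 15j is made from {1,3} in ⌊r/3⌋+1 ways. r = 106, 91, 76, 61, 46, 31, 16, 1 → 36 + 31 + 26 + 21 + 16 + 11 + 6 + 1 = 148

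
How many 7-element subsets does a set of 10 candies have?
C(10,7) = 10!/(7!×3!) = 120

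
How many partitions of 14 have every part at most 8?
Let r_j(i) = number of partitions of i into parts ≤ j, for i = 0..14. r_1(i) = 1 for all i; r_j(i) = r_{j-1}(i) + r_j(i-j). Rows j = 2..8: ≤2: 1 1 2 2 3 3 4 4 5 5 6 6 7 7 8; ≤3: 1 1 2 3 4 5 7 8 10 12 14 16 19 21 24; ≤4: 1 1 2 3 5 6 9 11 15 18 23 27 34 39 47; ≤5: 1 1 2 3 5 7 10 13 18 23 30 37 47 57 70; ≤6: 1 1 2 3 5 7 11 14 20 26 35 44 58 71 90; ≤7: 1 1 2 3 5 7 11 15 21 28 38 49 65 82 105; ≤8: 1 1 2 3 5 7 11 15 22 29 40 52 70 89 116. r_8(14) = 116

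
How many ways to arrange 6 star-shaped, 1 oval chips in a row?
7! / (6! × 1!) = 7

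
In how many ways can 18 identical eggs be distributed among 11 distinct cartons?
C(18+11-1, 11-1) = C(28, 10) = 13123110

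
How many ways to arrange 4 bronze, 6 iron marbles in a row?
10! / (4! × 6!) = 210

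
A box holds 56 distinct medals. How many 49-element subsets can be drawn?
C(56,49) = 56!/(49!×7!) = 231917400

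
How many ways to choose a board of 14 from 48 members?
C(48,14) = 48!/(14!×34!) = 482320623240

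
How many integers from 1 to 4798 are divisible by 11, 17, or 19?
⌊4798/11⌋+⌊4798/17⌋+⌊4798/19⌋ - ⌊4798/187⌋-⌊4798/209⌋-⌊4798/323⌋ + ⌊4798/3553⌋ = 436+282+252 - 25-22-14 + 1 = 910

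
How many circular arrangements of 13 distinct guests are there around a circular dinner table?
Circular: fix one position, arrange the rest. (13-1)! = 479001600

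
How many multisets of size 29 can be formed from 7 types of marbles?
C(29+7-1, 7-1) = C(35, 6) = 1623160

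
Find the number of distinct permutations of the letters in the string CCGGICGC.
8! / (1! × 3! × 4!) = 280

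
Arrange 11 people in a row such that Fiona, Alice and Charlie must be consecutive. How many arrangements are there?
Treat the 3 as one block: (11-3+1)! × 3! = 362880 × 6 = 2177280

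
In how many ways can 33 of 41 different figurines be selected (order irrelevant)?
C(41,33) = 41!/(33!×8!) = 95548245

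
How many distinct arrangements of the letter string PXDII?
5! / (1! × 1! × 1! × 2!) = 60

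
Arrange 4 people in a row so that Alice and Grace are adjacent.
Treat as block: (4-1)! × 2! = 6 × 2 = 12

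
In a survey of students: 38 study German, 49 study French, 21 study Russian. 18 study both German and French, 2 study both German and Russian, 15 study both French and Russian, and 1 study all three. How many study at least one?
|A∪B∪C| = 38+49+21-18-2-15+1 = 74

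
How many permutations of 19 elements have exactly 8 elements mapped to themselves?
Choose the 8 fixed points C(19,8) = 75582, derange the rest: !11 = Σ_{j=0}^{11} (-1)^j·11!/j! = 39916800 - 39916800 + 19958400 - 6652800 + 1663200 - 332640 + 55440 - 7920 + 990 - 110 + 11 - 1 = 14684570. Product = 75582 × 14684570 = 1109889169740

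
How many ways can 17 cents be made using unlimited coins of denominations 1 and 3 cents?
Coefficient of x^17 in 1/(1-x^1) · 1/(1-x^3). Use j coins of 3 for j = 0..⌊17/3⌋ = 5, the rest in 1s: 5 + 1 = 6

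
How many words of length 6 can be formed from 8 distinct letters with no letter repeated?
P(8,6) = 8!/(8-6)! = 20160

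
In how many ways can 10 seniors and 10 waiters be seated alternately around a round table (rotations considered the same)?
Fix one of the seniors: (10-1)! ways for the remaining seniors, × 10! ways for the waiters = 362880 × 3628800 = 1316818944000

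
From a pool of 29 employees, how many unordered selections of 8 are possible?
C(29,8) = 29!/(8!×21!) = 4292145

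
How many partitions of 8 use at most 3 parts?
By conjugation, equals partitions of 8 into parts ≤ 3. Let r_j(i) = number of partitions of i into parts ≤ j, for i = 0..8. r_1(i) = 1 for all i; r_j(i) = r_{j-1}(i) + r_j(i-j). Rows j = 2..3: ≤2: 1 1 2 2 3 3 4 4 5; ≤3: 1 1 2 3 4 5 7 8 10. r_3(8) = 10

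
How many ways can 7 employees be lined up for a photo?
7! = 5040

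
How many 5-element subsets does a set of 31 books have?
C(31,5) = 31!/(5!×26!) = 169911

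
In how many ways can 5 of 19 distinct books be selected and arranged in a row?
P(19,5) = 19!/(19-5)! = 1395360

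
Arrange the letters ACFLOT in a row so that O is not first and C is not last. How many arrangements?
By inclusion-exclusion: 6! - 2×(6-1)! + (6-2)! = 720 - 240 + 24 = 504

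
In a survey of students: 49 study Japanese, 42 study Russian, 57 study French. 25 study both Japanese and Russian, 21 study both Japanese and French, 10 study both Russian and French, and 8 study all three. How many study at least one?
|A∪B∪C| = 49+42+57-25-21-10+8 = 100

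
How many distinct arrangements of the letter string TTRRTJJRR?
9! / (3! × 2! × 4!) = 1260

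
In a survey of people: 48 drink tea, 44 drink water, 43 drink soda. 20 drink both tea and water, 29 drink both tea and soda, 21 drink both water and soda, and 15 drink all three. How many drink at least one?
|A∪B∪C| = 48+44+43-20-29-21+15 = 80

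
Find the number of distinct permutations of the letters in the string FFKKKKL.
7! / (4! × 2! × 1!) = 105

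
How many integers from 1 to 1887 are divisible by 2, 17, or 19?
⌊1887/2⌋+⌊1887/17⌋+⌊1887/19⌋ - ⌊1887/34⌋-⌊1887/38⌋-⌊1887/323⌋ + ⌊1887/646⌋ = 943+111+99 - 55-49-5 + 2 = 1046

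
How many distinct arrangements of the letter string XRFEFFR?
7! / (1! × 2! × 1! × 3!) = 420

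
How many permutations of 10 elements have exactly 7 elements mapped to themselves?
Choose the 7 fixed points C(10,7) = 120, derange the rest: !3 = Σ_{j=0}^{3} (-1)^j·3!/j! = 6 - 6 + 3 - 1 = 2. Product = 120 × 2 = 240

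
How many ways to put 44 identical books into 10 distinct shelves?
C(44+10-1, 10-1) = C(53, 9) = 4431613550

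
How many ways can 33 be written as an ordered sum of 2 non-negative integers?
C(33+2-1, 2-1) = C(34, 1) = 34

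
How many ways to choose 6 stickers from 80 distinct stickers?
C(80,6) = 80!/(6!×74!) = 300500200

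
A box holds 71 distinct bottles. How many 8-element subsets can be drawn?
C(71,8) = 71!/(8!×63!) = 10639125640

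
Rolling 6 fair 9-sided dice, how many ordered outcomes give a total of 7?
Coefficient of x^7 in (x + x² + ... + x^9)^6. By inclusion-exclusion on dice exceeding 9: Σ_j (-1)^j C(6,j)·C(7-1-9j, 5) = C(6,0)·C(6,5) = 1·6 = 6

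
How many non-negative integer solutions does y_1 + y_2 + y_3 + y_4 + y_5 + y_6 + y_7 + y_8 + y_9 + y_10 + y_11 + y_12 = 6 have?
C(6+12-1, 12-1) = C(17, 11) = 12376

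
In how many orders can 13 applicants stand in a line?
13! = 6227020800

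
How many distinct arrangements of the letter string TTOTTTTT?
8! / (1! × 7!) = 8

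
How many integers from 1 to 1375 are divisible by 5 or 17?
⌊1375/5⌋ + ⌊1375/17⌋ - ⌊1375/85⌋ = 275 + 80 - 16 = 339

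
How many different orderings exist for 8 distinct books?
8! = 40320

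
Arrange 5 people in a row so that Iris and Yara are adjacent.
Treat as block: (5-1)! × 2! = 24 × 2 = 48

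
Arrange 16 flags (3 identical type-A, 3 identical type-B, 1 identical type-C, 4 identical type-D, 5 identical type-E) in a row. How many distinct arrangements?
16! / (3! × 3! × 1! × 4! × 5!) = 201801600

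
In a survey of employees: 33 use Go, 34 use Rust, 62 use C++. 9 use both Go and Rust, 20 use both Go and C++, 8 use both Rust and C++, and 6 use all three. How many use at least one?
|A∪B∪C| = 33+34+62-9-20-8+6 = 98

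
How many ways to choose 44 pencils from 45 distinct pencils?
C(45,44) = 45!/(44!×1!) = 45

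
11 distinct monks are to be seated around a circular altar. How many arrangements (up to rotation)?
Circular: fix one position, arrange the rest. (11-1)! = 3628800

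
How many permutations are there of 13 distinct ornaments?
13! = 6227020800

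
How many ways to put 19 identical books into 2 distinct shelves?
C(19+2-1, 2-1) = C(20, 1) = 20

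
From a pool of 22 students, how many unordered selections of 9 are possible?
C(22,9) = 22!/(9!×13!) = 497420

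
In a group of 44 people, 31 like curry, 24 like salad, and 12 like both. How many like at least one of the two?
|A∪B| = |A| + |B| - |A∩B| = 31 + 24 - 12 = 43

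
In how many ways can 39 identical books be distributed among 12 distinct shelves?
C(39+12-1, 12-1) = C(50, 11) = 37353738800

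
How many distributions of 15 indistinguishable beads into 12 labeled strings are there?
C(15+12-1, 12-1) = C(26, 11) = 7726160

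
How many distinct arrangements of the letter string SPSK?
4! / (1! × 1! × 2!) = 12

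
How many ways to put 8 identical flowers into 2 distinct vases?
C(8+2-1, 2-1) = C(9, 1) = 9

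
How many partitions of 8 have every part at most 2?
Let r_j(i) = number of partitions of i into parts ≤ j, for i = 0..8. r_1(i) = 1 for all i; r_j(i) = r_{j-1}(i) + r_j(i-j). Rows j = 2..2: ≤2: 1 1 2 2 3 3 4 4 5. r_2(8) = 5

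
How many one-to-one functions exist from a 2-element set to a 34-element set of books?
P(34,2) = 34!/(34-2)! = 1122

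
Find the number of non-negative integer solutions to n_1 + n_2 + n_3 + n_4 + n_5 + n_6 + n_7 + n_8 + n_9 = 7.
C(7+9-1, 9-1) = C(15, 8) = 6435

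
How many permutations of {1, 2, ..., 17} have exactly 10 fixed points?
Choose the 10 fixed points C(17,10) = 19448, derange the rest: !7 = Σ_{j=0}^{7} (-1)^j·7!/j! = 5040 - 5040 + 2520 - 840 + 210 - 42 + 7 - 1 = 1854. Product = 19448 × 1854 = 36056592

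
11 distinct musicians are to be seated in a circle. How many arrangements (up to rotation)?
Circular: fix one position, arrange the rest. (11-1)! = 3628800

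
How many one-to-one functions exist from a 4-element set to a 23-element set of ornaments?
P(23,4) = 23!/(23-4)! = 212520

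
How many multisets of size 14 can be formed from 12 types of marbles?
C(14+12-1, 12-1) = C(25, 11) = 4457400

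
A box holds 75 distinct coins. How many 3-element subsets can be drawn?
C(75,3) = 75!/(3!×72!) = 67525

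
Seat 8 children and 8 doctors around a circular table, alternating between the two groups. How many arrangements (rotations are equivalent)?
Fix one of the children: (8-1)! ways for the remaining children, × 8! ways for the doctors = 5040 × 40320 = 203212800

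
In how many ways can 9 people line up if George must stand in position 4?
Fix one position: (9-1)! = 40320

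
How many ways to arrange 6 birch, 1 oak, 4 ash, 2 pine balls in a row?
13! / (6! × 1! × 4! × 2!) = 180180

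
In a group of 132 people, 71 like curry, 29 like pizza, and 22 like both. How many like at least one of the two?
|A∪B| = |A| + |B| - |A∩B| = 71 + 29 - 22 = 78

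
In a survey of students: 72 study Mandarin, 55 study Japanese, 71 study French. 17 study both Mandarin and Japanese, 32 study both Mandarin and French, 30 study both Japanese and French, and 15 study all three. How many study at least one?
|A∪B∪C| = 72+55+71-17-32-30+15 = 134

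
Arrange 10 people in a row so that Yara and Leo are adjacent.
Treat as block: (10-1)! × 2! = 362880 × 2 = 725760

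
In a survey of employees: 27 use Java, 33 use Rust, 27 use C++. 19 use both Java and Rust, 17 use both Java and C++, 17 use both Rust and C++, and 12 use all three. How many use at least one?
|A∪B∪C| = 27+33+27-19-17-17+12 = 46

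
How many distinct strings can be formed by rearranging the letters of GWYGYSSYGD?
10! / (1! × 3! × 1! × 3! × 2!) = 50400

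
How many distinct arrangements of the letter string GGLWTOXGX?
9! / (1! × 1! × 3! × 1! × 2! × 1!) = 30240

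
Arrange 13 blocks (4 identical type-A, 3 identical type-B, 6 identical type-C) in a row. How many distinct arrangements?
13! / (4! × 3! × 6!) = 60060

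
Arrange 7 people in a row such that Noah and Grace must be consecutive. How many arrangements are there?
Treat the 2 as one block: (7-2+1)! × 2! = 720 × 2 = 1440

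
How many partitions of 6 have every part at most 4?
Let r_j(i) = number of partitions of i into parts ≤ j, for i = 0..6. r_1(i) = 1 for all i; r_j(i) = r_{j-1}(i) + r_j(i-j). Rows j = 2..4: ≤2: 1 1 2 2 3 3 4; ≤3: 1 1 2 3 4 5 7; ≤4: 1 1 2 3 5 6 9. r_4(6) = 9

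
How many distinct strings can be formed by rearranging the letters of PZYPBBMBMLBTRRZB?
16! / (1! × 2! × 2! × 2! × 5! × 1! × 1! × 2!) = 10897286400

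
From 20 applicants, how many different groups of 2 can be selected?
C(20,2) = 20!/(2!×18!) = 190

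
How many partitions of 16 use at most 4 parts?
By conjugation, equals partitions of 16 into parts ≤ 4. Let r_j(i) = number of partitions of i into parts ≤ j, for i = 0..16. r_1(i) = 1 for all i; r_j(i) = r_{j-1}(i) + r_j(i-j). Rows j = 2..4: ≤2: 1 1 2 2 3 3 4 4 5 5 6 6 7 7 8 8 9; ≤3: 1 1 2 3 4 5 7 8 10 12 14 16 19 21 24 27 30; ≤4: 1 1 2 3 5 6 9 11 15 18 23 27 34 39 47 54 64. r_4(16) = 64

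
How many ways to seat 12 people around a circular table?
Circular: fix one position, arrange the rest. (12-1)! = 39916800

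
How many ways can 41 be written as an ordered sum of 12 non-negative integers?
C(41+12-1, 12-1) = C(52, 11) = 60403728840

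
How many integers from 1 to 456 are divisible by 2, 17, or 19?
⌊456/2⌋+⌊456/17⌋+⌊456/19⌋ - ⌊456/34⌋-⌊456/38⌋-⌊456/323⌋ + ⌊456/646⌋ = 228+26+24 - 13-12-1 + 0 = 252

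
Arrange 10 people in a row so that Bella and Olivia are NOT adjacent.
Total - adjacent = 10! - (10-1)!×2 = 3628800 - 725760 = 2903040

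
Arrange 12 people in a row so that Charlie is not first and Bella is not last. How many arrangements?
By inclusion-exclusion: 12! - 2×(12-1)! + (12-2)! = 479001600 - 79833600 + 3628800 = 402796800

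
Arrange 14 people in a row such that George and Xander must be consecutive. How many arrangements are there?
Treat the 2 as one block: (14-2+1)! × 2! = 6227020800 × 2 = 12454041600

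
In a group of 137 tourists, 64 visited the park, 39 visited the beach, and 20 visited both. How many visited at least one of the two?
|A∪B| = |A| + |B| - |A∩B| = 64 + 39 - 20 = 83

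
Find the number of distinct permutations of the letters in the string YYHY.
4! / (3! × 1!) = 4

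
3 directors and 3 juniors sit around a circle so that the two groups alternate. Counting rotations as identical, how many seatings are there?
Fix one of the directors: (3-1)! ways for the remaining directors, × 3! ways for the juniors = 2 × 6 = 12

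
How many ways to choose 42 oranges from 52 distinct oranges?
C(52,42) = 52!/(42!×10!) = 15820024220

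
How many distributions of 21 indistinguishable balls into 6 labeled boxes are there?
C(21+6-1, 6-1) = C(26, 5) = 65780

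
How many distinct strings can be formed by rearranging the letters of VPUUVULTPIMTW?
13! / (2! × 2! × 3! × 1! × 1! × 1! × 1! × 2!) = 129729600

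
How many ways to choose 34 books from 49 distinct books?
C(49,34) = 49!/(34!×15!) = 1575580702584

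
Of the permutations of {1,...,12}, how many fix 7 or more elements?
Exactly j fixed points: C(12,j)·!(12-j); sum over j ≥ 7 (derangement numbers via !m = (m-1)·(!(m-1) + !(m-2)): !0..!5 = 1, 0, 1, 2, 9, 44). Σ_{j=7}^{12} C(12,j)·!(12-j) = C(12,7)·!5 + C(12,8)·!4 + C(12,9)·!3 + C(12,10)·!2 + C(12,11)·!1 + C(12,12)·!0 = 792·44 + 495·9 + 220·2 + 66·1 + 12·0 + 1·1 = 39810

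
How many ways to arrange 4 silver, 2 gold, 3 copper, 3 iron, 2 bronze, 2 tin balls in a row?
16! / (4! × 2! × 3! × 3! × 2! × 2!) = 3027024000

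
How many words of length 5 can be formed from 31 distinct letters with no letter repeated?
P(31,5) = 31!/(31-5)! = 20389320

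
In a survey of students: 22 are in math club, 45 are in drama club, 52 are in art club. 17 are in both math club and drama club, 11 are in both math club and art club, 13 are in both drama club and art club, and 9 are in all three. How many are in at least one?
|A∪B∪C| = 22+45+52-17-11-13+9 = 87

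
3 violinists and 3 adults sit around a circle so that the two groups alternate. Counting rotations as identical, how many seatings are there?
Fix one of the violinists: (3-1)! ways for the remaining violinists, × 3! ways for the adults = 2 × 6 = 12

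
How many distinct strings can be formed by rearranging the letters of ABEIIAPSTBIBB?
13! / (2! × 1! × 1! × 1! × 4! × 3! × 1!) = 21621600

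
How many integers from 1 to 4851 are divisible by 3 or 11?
⌊4851/3⌋ + ⌊4851/11⌋ - ⌊4851/33⌋ = 1617 + 441 - 147 = 1911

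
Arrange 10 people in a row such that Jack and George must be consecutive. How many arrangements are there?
Treat the 2 as one block: (10-2+1)! × 2! = 362880 × 2 = 725760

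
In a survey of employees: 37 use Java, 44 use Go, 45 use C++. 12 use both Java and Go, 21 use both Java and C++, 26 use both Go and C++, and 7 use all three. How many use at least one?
|A∪B∪C| = 37+44+45-12-21-26+7 = 74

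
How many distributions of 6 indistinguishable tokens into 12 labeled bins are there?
C(6+12-1, 12-1) = C(17, 11) = 12376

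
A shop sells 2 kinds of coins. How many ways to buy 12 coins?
C(12+2-1, 2-1) = C(13, 1) = 13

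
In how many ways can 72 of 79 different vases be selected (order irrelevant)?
C(79,72) = 79!/(72!×7!) = 2898753715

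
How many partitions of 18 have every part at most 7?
Let r_j(i) = number of partitions of i into parts ≤ j, for i = 0..18. r_1(i) = 1 for all i; r_j(i) = r_{j-1}(i) + r_j(i-j). Rows j = 2..7: ≤2: 1 1 2 2 3 3 4 4 5 5 6 6 7 7 8 8 9 9 10; ≤3: 1 1 2 3 4 5 7 8 10 12 14 16 19 21 24 27 30 33 37; ≤4: 1 1 2 3 5 6 9 11 15 18 23 27 34 39 47 54 64 72 84; ≤5: 1 1 2 3 5 7 10 13 18 23 30 37 47 57 70 84 101 119 141; ≤6: 1 1 2 3 5 7 11 14 20 26 35 44 58 71 90 110 136 163 199; ≤7: 1 1 2 3 5 7 11 15 21 28 38 49 65 82 105 131 164 201 248. r_7(18) = 248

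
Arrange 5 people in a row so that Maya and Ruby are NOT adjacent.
Total - adjacent = 5! - (5-1)!×2 = 120 - 48 = 72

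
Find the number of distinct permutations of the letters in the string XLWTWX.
6! / (1! × 2! × 1! × 2!) = 180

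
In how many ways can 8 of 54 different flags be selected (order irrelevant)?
C(54,8) = 54!/(8!×46!) = 1040465790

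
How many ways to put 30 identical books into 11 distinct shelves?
C(30+11-1, 11-1) = C(40, 10) = 847660528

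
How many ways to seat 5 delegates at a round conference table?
Circular: fix one position, arrange the rest. (5-1)! = 24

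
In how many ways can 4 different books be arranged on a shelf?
4! = 24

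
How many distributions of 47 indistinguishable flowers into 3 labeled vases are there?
C(47+3-1, 3-1) = C(49, 2) = 1176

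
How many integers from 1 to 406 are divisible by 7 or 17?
⌊406/7⌋ + ⌊406/17⌋ - ⌊406/119⌋ = 58 + 23 - 3 = 78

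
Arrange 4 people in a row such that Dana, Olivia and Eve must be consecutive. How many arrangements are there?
Treat the 3 as one block: (4-3+1)! × 3! = 2 × 6 = 12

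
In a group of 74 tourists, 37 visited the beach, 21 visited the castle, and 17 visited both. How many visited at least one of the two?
|A∪B| = |A| + |B| - |A∩B| = 37 + 21 - 17 = 41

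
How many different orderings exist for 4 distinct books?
4! = 24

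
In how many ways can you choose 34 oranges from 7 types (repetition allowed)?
C(34+7-1, 7-1) = C(40, 6) = 3838380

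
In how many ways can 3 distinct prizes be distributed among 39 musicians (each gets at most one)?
P(39,3) = 39!/(39-3)! = 54834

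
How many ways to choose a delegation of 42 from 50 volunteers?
C(50,42) = 50!/(42!×8!) = 536878650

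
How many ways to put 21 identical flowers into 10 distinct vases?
C(21+10-1, 10-1) = C(30, 9) = 14307150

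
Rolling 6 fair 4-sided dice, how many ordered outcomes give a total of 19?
Coefficient of x^19 in (x + x² + ... + x^4)^6. By inclusion-exclusion on dice exceeding 4: Σ_j (-1)^j C(6,j)·C(19-1-4j, 5) = C(6,0)·C(18,5) - C(6,1)·C(14,5) + C(6,2)·C(10,5) - C(6,3)·C(6,5) = 1·8568 - 6·2002 + 15·252 - 20·6 = 216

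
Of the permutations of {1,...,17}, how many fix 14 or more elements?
Exactly j fixed points: C(17,j)·!(17-j); sum over j ≥ 14 (derangement numbers via !m = (m-1)·(!(m-1) + !(m-2)): !0..!3 = 1, 0, 1, 2). Σ_{j=14}^{17} C(17,j)·!(17-j) = C(17,14)·!3 + C(17,15)·!2 + C(17,16)·!1 + C(17,17)·!0 = 680·2 + 136·1 + 17·0 + 1·1 = 1497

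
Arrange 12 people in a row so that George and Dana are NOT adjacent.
Total - adjacent = 12! - (12-1)!×2 = 479001600 - 79833600 = 399168000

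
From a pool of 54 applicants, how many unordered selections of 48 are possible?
C(54,48) = 54!/(48!×6!) = 25827165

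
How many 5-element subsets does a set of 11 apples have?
C(11,5) = 11!/(5!×6!) = 462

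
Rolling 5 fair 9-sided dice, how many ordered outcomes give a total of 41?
Coefficient of x^41 in (x + x² + ... + x^9)^5. By inclusion-exclusion on dice exceeding 9: Σ_j (-1)^j C(5,j)·C(41-1-9j, 4) = C(5,0)·C(40,4) - C(5,1)·C(31,4) + C(5,2)·C(22,4) - C(5,3)·C(13,4) + C(5,4)·C(4,4) = 1·91390 - 5·31465 + 10·7315 - 10·715 + 5·1 = 70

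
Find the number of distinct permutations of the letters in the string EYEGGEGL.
8! / (3! × 3! × 1! × 1!) = 1120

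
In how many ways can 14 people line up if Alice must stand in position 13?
Fix one position: (14-1)! = 6227020800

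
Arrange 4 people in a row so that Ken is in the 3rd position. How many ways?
Fix one position: (4-1)! = 6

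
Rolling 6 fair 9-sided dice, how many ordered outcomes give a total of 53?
Coefficient of x^53 in (x + x² + ... + x^9)^6. By inclusion-exclusion on dice exceeding 9: Σ_j (-1)^j C(6,j)·C(53-1-9j, 5) = C(6,0)·C(52,5) - C(6,1)·C(43,5) + C(6,2)·C(34,5) - C(6,3)·C(25,5) + C(6,4)·C(16,5) - C(6,5)·C(7,5) = 1·2598960 - 6·962598 + 15·278256 - 20·53130 + 15·4368 - 6·21 = 6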